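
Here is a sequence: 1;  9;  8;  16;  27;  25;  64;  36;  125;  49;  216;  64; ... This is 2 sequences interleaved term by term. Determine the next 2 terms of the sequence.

343, 81

Odd-indexed and even-indexed terms follow separate rules.
Track A = 1, 8, 27, 64, 125, 216: perfect cubes starting at 1³.
Track B = 9, 16, 25, 36, 49, 64: perfect squares starting at 3².
Term 13 comes from track A (its 7th entry): 343.
The 14th slot belongs to track B; its 7th term is 81.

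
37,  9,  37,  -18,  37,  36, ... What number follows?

Positions 1, 3, 5, … form one subsequence and positions 2, 4, 6, … form another.
Track A: 37, 37, 37 — constant 37.
Track B: 9, -18, 36 — geometric with ratio -2.
Position 7 → track A, term 4 = 37.

37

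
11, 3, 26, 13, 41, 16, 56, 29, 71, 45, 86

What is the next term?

Taking every 2nd term gives 2 separate tracks.
Subsequence A: 11, 26, 41, 56, 71, 86 (linear: a_n = -4 + 15·n).
Subsequence B: 3, 13, 16, 29, 45 (each term equals the sum of the previous two).
Position 12 falls in subsequence B as its term 6, giving 74.

74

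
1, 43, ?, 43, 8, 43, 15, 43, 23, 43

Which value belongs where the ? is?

Split by position mod 2 into 2 tracks.
Stream A: 1, ?, 8, 15, 23 — Fibonacci-style (each term is the sum of the two before it).
Stream B: 43, 43, 43, 43, 43 — constant 43.
So the missing entry in stream A is 7.

7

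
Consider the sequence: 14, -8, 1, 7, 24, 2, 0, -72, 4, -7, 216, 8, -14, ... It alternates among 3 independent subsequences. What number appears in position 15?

16

Taking every 3rd term gives 3 separate tracks.
Stream A: 14, 7, 0, -7, -14 (subtracting 7 each time).
Stream B: -8, 24, -72, 216 (multiplying by -3 each time).
Stream C: 1, 2, 4, 8 (successive powers of 2).
Position 15 falls in stream C as its term 5, giving 16.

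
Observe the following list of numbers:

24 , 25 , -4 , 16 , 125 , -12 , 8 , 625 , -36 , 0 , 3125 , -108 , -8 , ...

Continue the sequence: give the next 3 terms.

Split by position mod 3 into 3 tracks.
Track A: 24, 16, 8, 0, -8. Linear: a_n = 32 − 8·n.
Track B: 25, 125, 625, 3125. Powers 5^2, 5^3, 5^4, ….
Track C: -4, -12, -36, -108. Geometric with ratio 3.
Position 14 → track B, term 5 = 15625.
Position 15 falls in track C as its term 5, giving -324.
Term 16 comes from track A (its 6th entry): -16.

15625, -324, -16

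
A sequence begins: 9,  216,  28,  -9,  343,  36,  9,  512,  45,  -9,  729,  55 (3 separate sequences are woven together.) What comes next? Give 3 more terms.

Taking every 3rd term gives 3 separate tracks.
Subsequence A = 9, -9, 9, -9: oscillating between 9 and -9.
Subsequence B = 216, 343, 512, 729: perfect cubes starting at 6³.
Subsequence C = 28, 36, 45, 55: triangular numbers n(n+1)/2 for n = 7, 8, ….
The 13th slot belongs to subsequence A; its 5th term is 9.
Position 14 → subsequence B, term 5 = 1000.
Position 15 → subsequence C, term 5 = 66.

9, 1000, 66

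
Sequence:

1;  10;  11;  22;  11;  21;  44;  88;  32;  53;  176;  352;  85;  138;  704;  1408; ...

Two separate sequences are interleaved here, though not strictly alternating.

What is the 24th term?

The slot pattern repeats as AABB (period 4), so there are 2 interleaved tracks.
Subsequence A = 1, 10, 11, 21, 32, 53, 85, 138: each term equals the sum of the previous two.
Subsequence B = 11, 22, 44, 88, 176, 352, 704, 1408: multiplying by 2 each time.
Position 24 falls in subsequence B as its term 12, giving 22528.

22528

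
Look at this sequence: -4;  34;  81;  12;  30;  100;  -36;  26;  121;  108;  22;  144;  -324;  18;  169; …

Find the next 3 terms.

972, 14, 196

Split by position mod 3 into 3 tracks.
Track A is -4, 12, -36, 108, -324, which is geometric with ratio -3.
Track B is 34, 30, 26, 22, 18, which is arithmetic, step −4.
Track C is 81, 100, 121, 144, 169, which is consecutive squares n² from n = 9.
The 16th slot belongs to track A; its 6th term is 972.
Term 17 comes from track B (its 6th entry): 14.
Term 18 comes from track C (its 6th entry): 196.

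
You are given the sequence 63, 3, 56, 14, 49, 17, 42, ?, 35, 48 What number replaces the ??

31

Odd-indexed and even-indexed terms follow separate rules.
Track A = 63, 56, 49, 42, 35: arithmetic with common difference −7.
Track B = 3, 14, 17, ?, 48: each term equals the sum of the previous two.
Track B's pattern makes the blank 31.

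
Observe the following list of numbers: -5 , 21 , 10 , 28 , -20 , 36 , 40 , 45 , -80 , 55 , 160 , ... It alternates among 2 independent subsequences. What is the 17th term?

-1280

Positions 1, 3, 5, … form one subsequence and positions 2, 4, 6, … form another.
Subsequence A = -5, 10, -20, 40, -80, 160: geometric, ×-2 each step.
Subsequence B = 21, 28, 36, 45, 55: triangular numbers starting at T_6.
Term 17 comes from subsequence A (its 9th entry): -1280.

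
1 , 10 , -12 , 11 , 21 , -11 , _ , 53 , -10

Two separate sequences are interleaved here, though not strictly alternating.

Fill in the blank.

32

The slot pattern repeats as AAB (period 3), so there are 2 interleaved tracks.
Stream A is 1, 10, 11, 21, ?, 53, which is each term equals the sum of the previous two.
Stream B is -12, -11, -10, which is arithmetic, step +1.
Stream A's pattern makes the blank 32.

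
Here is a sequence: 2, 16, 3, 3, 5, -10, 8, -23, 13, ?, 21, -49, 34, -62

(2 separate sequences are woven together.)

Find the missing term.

Split by position mod 2 into 2 tracks.
Subsequence A is 2, 3, 5, 8, 13, 21, 34, which is a Fibonacci-like recurrence a_n = a_{n-1} + a_{n-2}.
Subsequence B is 16, 3, -10, -23, ?, -49, -62, which is arithmetic, step −13.
Filling subsequence B at index 5 by its rule yields -36.

-36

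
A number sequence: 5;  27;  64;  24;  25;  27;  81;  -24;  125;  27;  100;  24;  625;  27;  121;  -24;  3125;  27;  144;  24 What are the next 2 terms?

15625, 27

Split by position mod 4: positions 1, 5, 9, … form one track, and each other residue class forms its own.
Track A: 5, 25, 125, 625, 3125 — powers 5^1, 5^2, 5^3, ….
Track B: 27, 27, 27, 27, 27 — constant 27.
Track C: 64, 81, 100, 121, 144 — consecutive squares n² from n = 8.
Track D: 24, -24, 24, -24, 24 — alternating ±24.
Term 21 comes from track A (its 6th entry): 15625.
Position 22 → track B, term 6 = 27.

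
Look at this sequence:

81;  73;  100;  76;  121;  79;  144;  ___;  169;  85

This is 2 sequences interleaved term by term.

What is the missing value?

Taking every 2nd term gives 2 separate tracks.
Stream A is 81, 100, 121, 144, 169, which is consecutive squares n² from n = 9.
Stream B is 73, 76, 79, ?, 85, which is arithmetic, step +3.
Stream B's pattern makes the blank 82.

82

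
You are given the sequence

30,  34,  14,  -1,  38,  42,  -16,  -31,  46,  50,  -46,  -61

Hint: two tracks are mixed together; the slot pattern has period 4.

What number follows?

54

Reading positions in blocks of 4 reveals the pattern AABB — 2 tracks woven together.
Track A: 30, 34, 38, 42, 46, 50 — arithmetic, step +4.
Track B: 14, -1, -16, -31, -46, -61 — subtracting 15 each time.
Position 13 → track A, term 7 = 54.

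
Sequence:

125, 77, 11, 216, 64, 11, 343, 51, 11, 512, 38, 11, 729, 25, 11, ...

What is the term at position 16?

1000

Read the sequence 3 terms at a time; column i is its own pattern.
Track A = 125, 216, 343, 512, 729: the cubes 5³, 6³, 7³, ….
Track B = 77, 64, 51, 38, 25: linear: a_n = 90 − 13·n.
Track C = 11, 11, 11, 11, 11: the constant sequence 11.
Position 16 falls in track A as its term 6, giving 1000.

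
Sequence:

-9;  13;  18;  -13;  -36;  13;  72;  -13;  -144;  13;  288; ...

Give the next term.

The terms cycle through 2 interleaved subsequences.
Stream A: -9, 18, -36, 72, -144, 288 — a geometric progression (common ratio -2).
Stream B: 13, -13, 13, -13, 13 — oscillating between 13 and -13.
The 12th slot belongs to stream B; its 6th term is -13.

-13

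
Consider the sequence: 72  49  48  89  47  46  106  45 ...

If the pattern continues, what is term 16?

157

Reading positions in blocks of 3 reveals the pattern ABB — 2 tracks woven together.
Track A: 72, 89, 106 (linear: a_n = 55 + 17·n).
Track B: 49, 48, 47, 46, 45 (linear: a_n = 50 − n).
Position 16 falls in track A as its term 6, giving 157.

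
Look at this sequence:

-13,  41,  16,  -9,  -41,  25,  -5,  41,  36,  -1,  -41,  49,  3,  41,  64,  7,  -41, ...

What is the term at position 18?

81

The terms cycle through 3 interleaved subsequences.
Track A = -13, -9, -5, -1, 3, 7: adding 4 each time.
Track B = 41, -41, 41, -41, 41, -41: oscillating between 41 and -41.
Track C = 16, 25, 36, 49, 64: the squares 4², 5², 6², ….
The 18th slot belongs to track C; its 6th term is 81.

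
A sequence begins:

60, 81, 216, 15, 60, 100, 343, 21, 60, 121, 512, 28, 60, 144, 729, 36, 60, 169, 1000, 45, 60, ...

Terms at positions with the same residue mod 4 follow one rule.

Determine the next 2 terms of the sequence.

Taking every 4th term gives 4 separate tracks.
Track A: 60, 60, 60, 60, 60, 60 (always 60).
Track B: 81, 100, 121, 144, 169 (perfect squares starting at 9²).
Track C: 216, 343, 512, 729, 1000 (consecutive cubes n³ from n = 6).
Track D: 15, 21, 28, 36, 45 (triangular numbers starting at T_5).
Position 22 falls in track B as its term 6, giving 196.
Position 23 → track C, term 6 = 1331.

196, 1331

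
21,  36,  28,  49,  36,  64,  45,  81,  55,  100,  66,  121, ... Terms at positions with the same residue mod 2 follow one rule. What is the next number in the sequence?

Taking every 2nd term gives 2 separate tracks.
Stream A: 21, 28, 36, 45, 55, 66. The triangular numbers T_6, T_7, ….
Stream B: 36, 49, 64, 81, 100, 121. Consecutive squares n² from n = 6.
The 13th slot belongs to stream A; its 7th term is 78.

78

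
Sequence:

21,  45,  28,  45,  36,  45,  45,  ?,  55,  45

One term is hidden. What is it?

45

Taking every 2nd term gives 2 separate tracks.
Subsequence A is 21, 28, 36, 45, 55, which is triangular numbers n(n+1)/2 for n = 6, 7, ….
Subsequence B is 45, 45, 45, ?, 45, which is always 45.
The gap is subsequence B's term 4; the rule gives 45.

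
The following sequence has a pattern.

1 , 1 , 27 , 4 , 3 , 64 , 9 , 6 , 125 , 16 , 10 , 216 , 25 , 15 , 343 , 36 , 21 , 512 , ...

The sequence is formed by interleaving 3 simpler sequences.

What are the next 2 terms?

Taking every 3rd term gives 3 separate tracks.
Stream A: 1, 4, 9, 16, 25, 36 (the squares 1², 2², 3², …).
Stream B: 1, 3, 6, 10, 15, 21 (triangular numbers n(n+1)/2 for n = 1, 2, …).
Stream C: 27, 64, 125, 216, 343, 512 (perfect cubes starting at 3³).
Position 19 → stream A, term 7 = 49.
The 20th slot belongs to stream B; its 7th term is 28.

49, 28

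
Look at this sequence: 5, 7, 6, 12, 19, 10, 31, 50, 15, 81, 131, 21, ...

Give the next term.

Positions follow the repeating pattern AAB; grouping by letter gives 2 tracks.
Subsequence A = 5, 7, 12, 19, 31, 50, 81, 131: Fibonacci-style (each term is the sum of the two before it).
Subsequence B = 6, 10, 15, 21: the triangular numbers T_3, T_4, ….
Term 13 comes from subsequence A (its 9th entry): 212.

212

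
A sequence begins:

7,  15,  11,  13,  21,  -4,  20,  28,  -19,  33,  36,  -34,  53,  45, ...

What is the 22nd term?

225

The terms cycle through 3 interleaved subsequences.
Track A: 7, 13, 20, 33, 53 (each term equals the sum of the previous two).
Track B: 15, 21, 28, 36, 45 (the triangular numbers T_5, T_6, …).
Track C: 11, -4, -19, -34 (subtracting 15 each time).
Position 22 → track A, term 8 = 225.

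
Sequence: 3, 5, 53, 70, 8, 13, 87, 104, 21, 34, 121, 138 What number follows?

Positions follow the repeating pattern AABB; grouping by letter gives 2 tracks.
Track A: 3, 5, 8, 13, 21, 34 — each term equals the sum of the previous two.
Track B: 53, 70, 87, 104, 121, 138 — adding 17 each time.
Position 13 falls in track A as its term 7, giving 55.

55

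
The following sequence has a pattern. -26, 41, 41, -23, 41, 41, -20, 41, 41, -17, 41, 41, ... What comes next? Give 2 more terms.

Reading positions in blocks of 3 reveals the pattern ABB — 2 tracks woven together.
Subsequence A: -26, -23, -20, -17 (linear: a_n = -29 + 3·n).
Subsequence B: 41, 41, 41, 41, 41, 41, 41, 41 (constant 41).
Position 13 falls in subsequence A as its term 5, giving -14.
Term 14 comes from subsequence B (its 9th entry): 41.

-14, 41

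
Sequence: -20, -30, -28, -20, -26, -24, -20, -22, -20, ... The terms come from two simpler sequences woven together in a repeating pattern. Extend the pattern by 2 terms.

-20, -18

Reading positions in blocks of 3 reveals the pattern ABB — 2 tracks woven together.
Track A: -20, -20, -20 (constant -20).
Track B: -30, -28, -26, -24, -22, -20 (adding 2 each time).
The 10th slot belongs to track A; its 4th term is -20.
Position 11 falls in track B as its term 7, giving -18.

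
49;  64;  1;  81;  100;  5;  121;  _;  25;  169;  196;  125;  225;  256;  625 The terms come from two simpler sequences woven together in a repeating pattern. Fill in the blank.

144

The slot pattern repeats as AAB (period 3), so there are 2 interleaved tracks.
Subsequence A: 49, 64, 81, 100, 121, ?, 169, 196, 225, 256. Consecutive squares n² from n = 7.
Subsequence B: 1, 5, 25, 125, 625. Powers 5^0, 5^1, 5^2, ….
Subsequence A's pattern makes the blank 144.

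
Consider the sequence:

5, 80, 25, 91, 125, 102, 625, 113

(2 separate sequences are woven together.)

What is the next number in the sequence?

Split by position mod 2 into 2 tracks.
Subsequence A: 5, 25, 125, 625 (powers of 5).
Subsequence B: 80, 91, 102, 113 (arithmetic with common difference +11).
Term 9 comes from subsequence A (its 5th entry): 3125.

3125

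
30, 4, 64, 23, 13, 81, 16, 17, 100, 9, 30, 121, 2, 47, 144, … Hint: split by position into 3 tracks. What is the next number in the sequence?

-5

Split by position mod 3: positions 1, 4, 7, … form one track, and each other residue class forms its own.
Track A: 30, 23, 16, 9, 2 (arithmetic with common difference −7).
Track B: 4, 13, 17, 30, 47 (Fibonacci-style (each term is the sum of the two before it)).
Track C: 64, 81, 100, 121, 144 (the squares 8², 9², 10², …).
Position 16 → track A, term 6 = -5.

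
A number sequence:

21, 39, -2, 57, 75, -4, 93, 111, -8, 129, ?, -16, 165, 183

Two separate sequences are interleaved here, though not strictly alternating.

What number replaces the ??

Positions follow the repeating pattern AAB; grouping by letter gives 2 tracks.
Track A: 21, 39, 57, 75, 93, 111, 129, ?, 165, 183 (arithmetic, step +18).
Track B: -2, -4, -8, -16 (geometric, ×2 each step).
The gap is track A's term 8; the rule gives 147.

147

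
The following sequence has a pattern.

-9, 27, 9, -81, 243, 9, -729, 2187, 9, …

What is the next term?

-6561

Positions follow the repeating pattern AAB; grouping by letter gives 2 tracks.
Track A is -9, 27, -81, 243, -729, 2187, which is a geometric progression (common ratio -3).
Track B is 9, 9, 9, which is always 9.
Term 10 comes from track A (its 7th entry): -6561.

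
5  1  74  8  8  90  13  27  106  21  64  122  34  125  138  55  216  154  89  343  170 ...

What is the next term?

Split by position mod 3 into 3 tracks.
Track A is 5, 8, 13, 21, 34, 55, 89, which is a Fibonacci-like recurrence a_n = a_{n-1} + a_{n-2}.
Track B is 1, 8, 27, 64, 125, 216, 343, which is perfect cubes starting at 1³.
Track C is 74, 90, 106, 122, 138, 154, 170, which is arithmetic, step +16.
Position 22 → track A, term 8 = 144.

144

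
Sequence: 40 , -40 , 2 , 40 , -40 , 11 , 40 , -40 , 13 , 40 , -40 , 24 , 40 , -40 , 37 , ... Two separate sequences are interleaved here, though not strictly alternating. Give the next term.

40

The slot pattern repeats as AAB (period 3), so there are 2 interleaved tracks.
Track A: 40, -40, 40, -40, 40, -40, 40, -40, 40, -40 (oscillating between 40 and -40).
Track B: 2, 11, 13, 24, 37 (a Fibonacci-like recurrence a_n = a_{n-1} + a_{n-2}).
Term 16 comes from track A (its 11th entry): 40.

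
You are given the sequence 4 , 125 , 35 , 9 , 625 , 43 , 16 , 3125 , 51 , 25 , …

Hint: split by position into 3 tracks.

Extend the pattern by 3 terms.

Split by position mod 3: positions 1, 4, 7, … form one track, and each other residue class forms its own.
Track A: 4, 9, 16, 25. The squares 2², 3², 4², ….
Track B: 125, 625, 3125. Powers 5^3, 5^4, 5^5, ….
Track C: 35, 43, 51. Arithmetic, step +8.
The 11th slot belongs to track B; its 4th term is 15625.
Term 12 comes from track C (its 4th entry): 59.
The 13th slot belongs to track A; its 5th term is 36.

15625, 59, 36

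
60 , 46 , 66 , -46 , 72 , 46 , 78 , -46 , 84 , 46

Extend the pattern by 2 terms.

90, -46

Odd-indexed and even-indexed terms follow separate rules.
Subsequence A: 60, 66, 72, 78, 84 (adding 6 each time).
Subsequence B: 46, -46, 46, -46, 46 (alternating ±46).
Term 11 comes from subsequence A (its 6th entry): 90.
Position 12 falls in subsequence B as its term 6, giving -46.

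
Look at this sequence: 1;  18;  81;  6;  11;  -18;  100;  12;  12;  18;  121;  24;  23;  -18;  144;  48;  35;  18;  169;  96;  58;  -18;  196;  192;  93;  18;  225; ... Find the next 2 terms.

384, 151

Read the sequence 4 terms at a time; column i is its own pattern.
Track A = 1, 11, 12, 23, 35, 58, 93: Fibonacci-style (each term is the sum of the two before it).
Track B = 18, -18, 18, -18, 18, -18, 18: alternating ±18.
Track C = 81, 100, 121, 144, 169, 196, 225: the squares 9², 10², 11², ….
Track D = 6, 12, 24, 48, 96, 192: a geometric progression (common ratio 2).
Term 28 comes from track D (its 7th entry): 384.
Term 29 comes from track A (its 8th entry): 151.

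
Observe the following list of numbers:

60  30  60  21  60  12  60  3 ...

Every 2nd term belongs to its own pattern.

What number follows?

Taking every 2nd term gives 2 separate tracks.
Stream A: 60, 60, 60, 60 — always 60.
Stream B: 30, 21, 12, 3 — arithmetic, step −9.
Position 9 falls in stream A as its term 5, giving 60.

60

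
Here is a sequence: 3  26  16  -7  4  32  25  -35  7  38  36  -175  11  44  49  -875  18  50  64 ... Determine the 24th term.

-21875

Split by position mod 4: positions 1, 5, 9, … form one track, and each other residue class forms its own.
Track A: 3, 4, 7, 11, 18 (Fibonacci-style (each term is the sum of the two before it)).
Track B: 26, 32, 38, 44, 50 (arithmetic with common difference +6).
Track C: 16, 25, 36, 49, 64 (the squares 4², 5², 6², …).
Track D: -7, -35, -175, -875 (multiplying by 5 each time).
The 24th slot belongs to track D; its 6th term is -21875.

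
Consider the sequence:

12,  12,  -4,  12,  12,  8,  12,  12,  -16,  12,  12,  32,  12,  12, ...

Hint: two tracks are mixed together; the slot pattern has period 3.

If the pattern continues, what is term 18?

128

Positions follow the repeating pattern AAB; grouping by letter gives 2 tracks.
Track A = 12, 12, 12, 12, 12, 12, 12, 12, 12, 12: always 12.
Track B = -4, 8, -16, 32: a geometric progression (common ratio -2).
Position 18 → track B, term 6 = 128.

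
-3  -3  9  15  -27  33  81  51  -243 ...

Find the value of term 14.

105

Odd-indexed and even-indexed terms follow separate rules.
Stream A: -3, 9, -27, 81, -243. Geometric with ratio -3.
Stream B: -3, 15, 33, 51. Linear: a_n = -21 + 18·n.
Position 14 → stream B, term 7 = 105.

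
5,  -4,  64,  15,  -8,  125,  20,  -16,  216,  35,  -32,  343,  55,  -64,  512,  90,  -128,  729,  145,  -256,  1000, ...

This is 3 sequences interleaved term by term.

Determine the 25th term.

Split by position mod 3 into 3 tracks.
Track A: 5, 15, 20, 35, 55, 90, 145. Fibonacci-style (each term is the sum of the two before it).
Track B: -4, -8, -16, -32, -64, -128, -256. Geometric, ×2 each step.
Track C: 64, 125, 216, 343, 512, 729, 1000. Consecutive cubes n³ from n = 4.
Position 25 falls in track A as its term 9, giving 380.

380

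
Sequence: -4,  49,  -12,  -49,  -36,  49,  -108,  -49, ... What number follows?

-324

Split by position mod 2 into 2 tracks.
Stream A = -4, -12, -36, -108: geometric with ratio 3.
Stream B = 49, -49, 49, -49: alternating ±49.
The 9th slot belongs to stream A; its 5th term is -324.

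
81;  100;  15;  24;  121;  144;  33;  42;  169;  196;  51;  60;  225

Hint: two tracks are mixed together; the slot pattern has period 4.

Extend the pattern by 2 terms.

256, 69

Positions follow the repeating pattern AABB; grouping by letter gives 2 tracks.
Track A is 81, 100, 121, 144, 169, 196, 225, which is perfect squares starting at 9².
Track B is 15, 24, 33, 42, 51, 60, which is adding 9 each time.
The 14th slot belongs to track A; its 8th term is 256.
The 15th slot belongs to track B; its 7th term is 69.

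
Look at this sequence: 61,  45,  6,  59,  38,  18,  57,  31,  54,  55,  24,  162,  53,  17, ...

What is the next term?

Read the sequence 3 terms at a time; column i is its own pattern.
Track A: 61, 59, 57, 55, 53 (arithmetic, step −2).
Track B: 45, 38, 31, 24, 17 (subtracting 7 each time).
Track C: 6, 18, 54, 162 (a geometric progression (common ratio 3)).
The 15th slot belongs to track C; its 5th term is 486.

486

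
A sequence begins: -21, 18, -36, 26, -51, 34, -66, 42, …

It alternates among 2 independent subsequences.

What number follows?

-81

The terms cycle through 2 interleaved subsequences.
Track A: -21, -36, -51, -66 (arithmetic, step −15).
Track B: 18, 26, 34, 42 (arithmetic with common difference +8).
The 9th slot belongs to track A; its 5th term is -81.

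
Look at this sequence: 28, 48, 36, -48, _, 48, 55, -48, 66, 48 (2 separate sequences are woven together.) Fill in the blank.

Positions 1, 3, 5, … form one subsequence and positions 2, 4, 6, … form another.
Stream A is 28, 36, ?, 55, 66, which is triangular numbers n(n+1)/2 for n = 7, 8, ….
Stream B is 48, -48, 48, -48, 48, which is alternating ±48.
Stream A's pattern makes the blank 45.

45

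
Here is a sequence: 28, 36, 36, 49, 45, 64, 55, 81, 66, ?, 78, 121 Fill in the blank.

100

Positions 1, 3, 5, … form one subsequence and positions 2, 4, 6, … form another.
Track A: 28, 36, 45, 55, 66, 78. Triangular numbers n(n+1)/2 for n = 7, 8, ….
Track B: 36, 49, 64, 81, ?, 121. The squares 6², 7², 8², ….
Track B's pattern makes the blank 100.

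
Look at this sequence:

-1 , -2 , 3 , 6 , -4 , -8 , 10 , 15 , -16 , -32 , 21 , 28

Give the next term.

-64

Positions follow the repeating pattern AABB; grouping by letter gives 2 tracks.
Subsequence A: -1, -2, -4, -8, -16, -32. Geometric with ratio 2.
Subsequence B: 3, 6, 10, 15, 21, 28. Triangular numbers n(n+1)/2 for n = 2, 3, ….
Term 13 comes from subsequence A (its 7th entry): -64.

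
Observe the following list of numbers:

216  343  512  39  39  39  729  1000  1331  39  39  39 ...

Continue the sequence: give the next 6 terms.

The slot pattern repeats as AAABBB (period 6), so there are 2 interleaved tracks.
Track A: 216, 343, 512, 729, 1000, 1331 — consecutive cubes n³ from n = 6.
Track B: 39, 39, 39, 39, 39, 39 — the constant sequence 39.
Term 13 comes from track A (its 7th entry): 1728.
The 14th slot belongs to track A; its 8th term is 2197.
The 15th slot belongs to track A; its 9th term is 2744.
Position 16 falls in track B as its term 7, giving 39.
The 17th slot belongs to track B; its 8th term is 39.
Term 18 comes from track B (its 9th entry): 39.

1728, 2197, 2744, 39, 39, 39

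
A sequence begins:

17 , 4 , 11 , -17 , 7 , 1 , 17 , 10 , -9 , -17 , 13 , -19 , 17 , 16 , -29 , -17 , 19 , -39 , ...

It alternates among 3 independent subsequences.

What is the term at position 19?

The terms cycle through 3 interleaved subsequences.
Track A: 17, -17, 17, -17, 17, -17 — the oscillation 17·(−1)^(n+1).
Track B: 4, 7, 10, 13, 16, 19 — linear: a_n = 1 + 3·n.
Track C: 11, 1, -9, -19, -29, -39 — arithmetic with common difference −10.
Position 19 falls in track A as its term 7, giving 17.

17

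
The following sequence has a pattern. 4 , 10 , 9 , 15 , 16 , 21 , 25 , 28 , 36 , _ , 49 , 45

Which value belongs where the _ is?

36

Odd-indexed and even-indexed terms follow separate rules.
Subsequence A: 4, 9, 16, 25, 36, 49 (the squares 2², 3², 4², …).
Subsequence B: 10, 15, 21, 28, ?, 45 (the triangular numbers T_4, T_5, …).
The gap is subsequence B's term 5; the rule gives 36.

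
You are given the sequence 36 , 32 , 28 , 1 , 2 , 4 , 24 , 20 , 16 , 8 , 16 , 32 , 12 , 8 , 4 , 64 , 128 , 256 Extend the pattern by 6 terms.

0, -4, -8, 512, 1024, 2048

Positions follow the repeating pattern AAABBB; grouping by letter gives 2 tracks.
Track A: 36, 32, 28, 24, 20, 16, 12, 8, 4 — linear: a_n = 40 − 4·n.
Track B: 1, 2, 4, 8, 16, 32, 64, 128, 256 — successive powers of 2.
The 19th slot belongs to track A; its 10th term is 0.
Position 20 falls in track A as its term 11, giving -4.
Term 21 comes from track A (its 12th entry): -8.
Position 22 falls in track B as its term 10, giving 512.
The 23rd slot belongs to track B; its 11th term is 1024.
Term 24 comes from track B (its 12th entry): 2048.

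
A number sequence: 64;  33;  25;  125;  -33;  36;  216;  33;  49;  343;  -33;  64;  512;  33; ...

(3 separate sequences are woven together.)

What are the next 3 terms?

81, 729, -33

Read the sequence 3 terms at a time; column i is its own pattern.
Track A: 64, 125, 216, 343, 512 — the cubes 4³, 5³, 6³, ….
Track B: 33, -33, 33, -33, 33 — the oscillation 33·(−1)^(n+1).
Track C: 25, 36, 49, 64 — the squares 5², 6², 7², ….
Position 15 → track C, term 5 = 81.
Term 16 comes from track A (its 6th entry): 729.
Term 17 comes from track B (its 6th entry): -33.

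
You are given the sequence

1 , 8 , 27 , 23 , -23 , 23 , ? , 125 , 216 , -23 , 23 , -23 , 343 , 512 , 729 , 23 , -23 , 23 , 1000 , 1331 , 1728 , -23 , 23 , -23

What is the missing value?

64

Reading positions in blocks of 6 reveals the pattern AAABBB — 2 tracks woven together.
Track A: 1, 8, 27, ?, 125, 216, 343, 512, 729, 1000, 1331, 1728. Perfect cubes starting at 1³.
Track B: 23, -23, 23, -23, 23, -23, 23, -23, 23, -23, 23, -23. The oscillation 23·(−1)^(n+1).
So the missing entry in track A is 64.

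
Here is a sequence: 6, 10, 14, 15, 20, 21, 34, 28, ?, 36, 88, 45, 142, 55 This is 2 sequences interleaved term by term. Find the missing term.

The terms cycle through 2 interleaved subsequences.
Track A is 6, 14, 20, 34, ?, 88, 142, which is a Fibonacci-like recurrence a_n = a_{n-1} + a_{n-2}.
Track B is 10, 15, 21, 28, 36, 45, 55, which is triangular numbers n(n+1)/2 for n = 4, 5, ….
So the missing entry in track A is 54.

54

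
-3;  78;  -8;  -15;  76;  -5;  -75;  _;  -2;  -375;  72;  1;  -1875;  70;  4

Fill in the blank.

74

The terms cycle through 3 interleaved subsequences.
Stream A = -3, -15, -75, -375, -1875: multiplying by 5 each time.
Stream B = 78, 76, ?, 72, 70: subtracting 2 each time.
Stream C = -8, -5, -2, 1, 4: arithmetic, step +3.
So the missing entry in stream B is 74.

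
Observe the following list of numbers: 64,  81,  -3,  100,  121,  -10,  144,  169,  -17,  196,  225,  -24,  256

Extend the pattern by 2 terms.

Reading positions in blocks of 3 reveals the pattern AAB — 2 tracks woven together.
Track A = 64, 81, 100, 121, 144, 169, 196, 225, 256: the squares 8², 9², 10², ….
Track B = -3, -10, -17, -24: arithmetic with common difference −7.
Position 14 → track A, term 10 = 289.
Position 15 → track B, term 5 = -31.

289, -31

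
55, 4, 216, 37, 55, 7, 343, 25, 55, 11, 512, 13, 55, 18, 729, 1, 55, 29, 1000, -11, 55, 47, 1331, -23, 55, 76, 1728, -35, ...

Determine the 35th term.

Taking every 4th term gives 4 separate tracks.
Track A: 55, 55, 55, 55, 55, 55, 55. The constant sequence 55.
Track B: 4, 7, 11, 18, 29, 47, 76. Each term equals the sum of the previous two.
Track C: 216, 343, 512, 729, 1000, 1331, 1728. The cubes 6³, 7³, 8³, ….
Track D: 37, 25, 13, 1, -11, -23, -35. Arithmetic with common difference −12.
Term 35 comes from track C (its 9th entry): 2744.

2744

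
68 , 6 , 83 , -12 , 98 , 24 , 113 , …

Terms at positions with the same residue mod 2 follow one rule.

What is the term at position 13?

158

The terms cycle through 2 interleaved subsequences.
Stream A is 68, 83, 98, 113, which is linear: a_n = 53 + 15·n.
Stream B is 6, -12, 24, which is multiplying by -2 each time.
Position 13 falls in stream A as its term 7, giving 158.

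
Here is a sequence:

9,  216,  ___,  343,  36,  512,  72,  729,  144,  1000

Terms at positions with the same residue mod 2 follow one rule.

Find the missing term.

18

The terms cycle through 2 interleaved subsequences.
Track A = 9, ?, 36, 72, 144: a geometric progression (common ratio 2).
Track B = 216, 343, 512, 729, 1000: perfect cubes starting at 6³.
The gap is track A's term 2; the rule gives 18.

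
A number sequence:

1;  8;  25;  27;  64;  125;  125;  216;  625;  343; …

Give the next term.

512

Positions follow the repeating pattern AAB; grouping by letter gives 2 tracks.
Subsequence A: 1, 8, 27, 64, 125, 216, 343 (perfect cubes starting at 1³).
Subsequence B: 25, 125, 625 (powers 5^2, 5^3, 5^4, …).
Position 11 falls in subsequence A as its term 8, giving 512.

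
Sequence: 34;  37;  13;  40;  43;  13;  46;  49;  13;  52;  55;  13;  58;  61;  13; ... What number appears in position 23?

Reading positions in blocks of 3 reveals the pattern AAB — 2 tracks woven together.
Track A is 34, 37, 40, 43, 46, 49, 52, 55, 58, 61, which is linear: a_n = 31 + 3·n.
Track B is 13, 13, 13, 13, 13, which is constant 13.
Position 23 falls in track A as its term 16, giving 79.

79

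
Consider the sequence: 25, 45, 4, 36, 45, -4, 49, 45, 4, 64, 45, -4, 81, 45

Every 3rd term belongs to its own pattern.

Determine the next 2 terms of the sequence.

The terms cycle through 3 interleaved subsequences.
Subsequence A: 25, 36, 49, 64, 81 — perfect squares starting at 5².
Subsequence B: 45, 45, 45, 45, 45 — constant 45.
Subsequence C: 4, -4, 4, -4 — the oscillation 4·(−1)^(n+1).
Position 15 → subsequence C, term 5 = 4.
Position 16 falls in subsequence A as its term 6, giving 100.

4, 100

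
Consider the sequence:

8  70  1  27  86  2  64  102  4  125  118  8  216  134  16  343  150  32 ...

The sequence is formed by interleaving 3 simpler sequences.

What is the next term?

Split by position mod 3: positions 1, 4, 7, … form one track, and each other residue class forms its own.
Track A = 8, 27, 64, 125, 216, 343: perfect cubes starting at 2³.
Track B = 70, 86, 102, 118, 134, 150: arithmetic, step +16.
Track C = 1, 2, 4, 8, 16, 32: powers of 2.
Position 19 → track A, term 7 = 512.

512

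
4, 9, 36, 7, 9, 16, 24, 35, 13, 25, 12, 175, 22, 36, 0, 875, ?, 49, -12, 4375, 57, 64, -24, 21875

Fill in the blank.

35

Taking every 4th term gives 4 separate tracks.
Subsequence A: 4, 9, 13, 22, ?, 57. Each term equals the sum of the previous two.
Subsequence B: 9, 16, 25, 36, 49, 64. Perfect squares starting at 3².
Subsequence C: 36, 24, 12, 0, -12, -24. Arithmetic with common difference −12.
Subsequence D: 7, 35, 175, 875, 4375, 21875. Multiplying by 5 each time.
Filling subsequence A at index 5 by its rule yields 35.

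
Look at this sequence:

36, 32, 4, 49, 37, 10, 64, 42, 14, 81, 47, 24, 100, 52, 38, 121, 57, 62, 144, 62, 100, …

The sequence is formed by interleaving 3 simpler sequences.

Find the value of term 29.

Split by position mod 3 into 3 tracks.
Subsequence A = 36, 49, 64, 81, 100, 121, 144: the squares 6², 7², 8², ….
Subsequence B = 32, 37, 42, 47, 52, 57, 62: arithmetic, step +5.
Subsequence C = 4, 10, 14, 24, 38, 62, 100: a Fibonacci-like recurrence a_n = a_{n-1} + a_{n-2}.
The 29th slot belongs to subsequence B; its 10th term is 77.

77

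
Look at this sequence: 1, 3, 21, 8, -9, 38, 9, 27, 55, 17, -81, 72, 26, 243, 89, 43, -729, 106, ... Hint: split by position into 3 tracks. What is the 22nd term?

112

The terms cycle through 3 interleaved subsequences.
Track A is 1, 8, 9, 17, 26, 43, which is Fibonacci-style (each term is the sum of the two before it).
Track B is 3, -9, 27, -81, 243, -729, which is geometric with ratio -3.
Track C is 21, 38, 55, 72, 89, 106, which is arithmetic with common difference +17.
The 22nd slot belongs to track A; its 8th term is 112.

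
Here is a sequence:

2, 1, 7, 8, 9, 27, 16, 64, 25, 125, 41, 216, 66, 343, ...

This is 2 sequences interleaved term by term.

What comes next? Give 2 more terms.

107, 512

Odd-indexed and even-indexed terms follow separate rules.
Stream A: 2, 7, 9, 16, 25, 41, 66. Fibonacci-style (each term is the sum of the two before it).
Stream B: 1, 8, 27, 64, 125, 216, 343. Consecutive cubes n³ from n = 1.
Term 15 comes from stream A (its 8th entry): 107.
Term 16 comes from stream B (its 8th entry): 512.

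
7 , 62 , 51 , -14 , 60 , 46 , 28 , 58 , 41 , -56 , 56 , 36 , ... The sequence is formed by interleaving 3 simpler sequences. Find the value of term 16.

Taking every 3rd term gives 3 separate tracks.
Stream A: 7, -14, 28, -56 (geometric with ratio -2).
Stream B: 62, 60, 58, 56 (linear: a_n = 64 − 2·n).
Stream C: 51, 46, 41, 36 (arithmetic, step −5).
Term 16 comes from stream A (its 6th entry): -224.

-224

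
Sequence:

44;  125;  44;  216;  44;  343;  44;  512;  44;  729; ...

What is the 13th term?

44

Odd-indexed and even-indexed terms follow separate rules.
Subsequence A: 44, 44, 44, 44, 44. The constant sequence 44.
Subsequence B: 125, 216, 343, 512, 729. Consecutive cubes n³ from n = 5.
Term 13 comes from subsequence A (its 7th entry): 44.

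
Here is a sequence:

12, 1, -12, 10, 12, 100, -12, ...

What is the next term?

1000

Positions 1, 3, 5, … form one subsequence and positions 2, 4, 6, … form another.
Track A: 12, -12, 12, -12 (alternating ±12).
Track B: 1, 10, 100 (powers of 10).
Position 8 falls in track B as its term 4, giving 1000.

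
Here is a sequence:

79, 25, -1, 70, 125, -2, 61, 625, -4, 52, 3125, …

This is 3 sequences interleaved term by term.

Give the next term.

-8

Read the sequence 3 terms at a time; column i is its own pattern.
Track A: 79, 70, 61, 52. Linear: a_n = 88 − 9·n.
Track B: 25, 125, 625, 3125. Powers of 5.
Track C: -1, -2, -4. Geometric, ×2 each step.
Term 12 comes from track C (its 4th entry): -8.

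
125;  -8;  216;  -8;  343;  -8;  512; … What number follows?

-8

Odd-indexed and even-indexed terms follow separate rules.
Subsequence A: 125, 216, 343, 512. Perfect cubes starting at 5³.
Subsequence B: -8, -8, -8. Always -8.
The 8th slot belongs to subsequence B; its 4th term is -8.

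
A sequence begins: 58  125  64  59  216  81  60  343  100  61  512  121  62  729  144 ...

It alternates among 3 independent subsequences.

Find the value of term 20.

Split by position mod 3: positions 1, 4, 7, … form one track, and each other residue class forms its own.
Stream A is 58, 59, 60, 61, 62, which is linear: a_n = 57 + n.
Stream B is 125, 216, 343, 512, 729, which is consecutive cubes n³ from n = 5.
Stream C is 64, 81, 100, 121, 144, which is consecutive squares n² from n = 8.
Position 20 → stream B, term 7 = 1331.

1331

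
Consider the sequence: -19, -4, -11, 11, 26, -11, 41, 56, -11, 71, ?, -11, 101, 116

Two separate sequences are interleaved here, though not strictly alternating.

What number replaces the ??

Positions follow the repeating pattern AAB; grouping by letter gives 2 tracks.
Track A: -19, -4, 11, 26, 41, 56, 71, ?, 101, 116 (adding 15 each time).
Track B: -11, -11, -11, -11 (the constant sequence -11).
The gap is track A's term 8; the rule gives 86.

86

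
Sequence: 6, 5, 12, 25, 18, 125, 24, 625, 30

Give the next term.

3125

Taking every 2nd term gives 2 separate tracks.
Stream A: 6, 12, 18, 24, 30 — arithmetic, step +6.
Stream B: 5, 25, 125, 625 — powers 5^1, 5^2, 5^3, ….
Term 10 comes from stream B (its 5th entry): 3125.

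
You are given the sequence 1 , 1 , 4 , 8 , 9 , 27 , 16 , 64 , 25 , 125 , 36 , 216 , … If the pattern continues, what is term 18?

Positions 1, 3, 5, … form one subsequence and positions 2, 4, 6, … form another.
Track A is 1, 4, 9, 16, 25, 36, which is the squares 1², 2², 3², ….
Track B is 1, 8, 27, 64, 125, 216, which is perfect cubes starting at 1³.
The 18th slot belongs to track B; its 9th term is 729.

729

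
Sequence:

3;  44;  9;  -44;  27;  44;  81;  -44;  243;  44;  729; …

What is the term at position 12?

Split by position mod 2 into 2 tracks.
Subsequence A: 3, 9, 27, 81, 243, 729. Powers 3^1, 3^2, 3^3, ….
Subsequence B: 44, -44, 44, -44, 44. The oscillation 44·(−1)^(n+1).
Position 12 falls in subsequence B as its term 6, giving -44.

-44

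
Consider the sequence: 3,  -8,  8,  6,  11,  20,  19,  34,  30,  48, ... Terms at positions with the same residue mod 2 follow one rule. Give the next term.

The terms cycle through 2 interleaved subsequences.
Subsequence A: 3, 8, 11, 19, 30 (Fibonacci-style (each term is the sum of the two before it)).
Subsequence B: -8, 6, 20, 34, 48 (arithmetic with common difference +14).
The 11th slot belongs to subsequence A; its 6th term is 49.

49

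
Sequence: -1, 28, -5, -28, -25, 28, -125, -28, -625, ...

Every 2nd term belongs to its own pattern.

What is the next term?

The terms cycle through 2 interleaved subsequences.
Track A: -1, -5, -25, -125, -625 (geometric, ×5 each step).
Track B: 28, -28, 28, -28 (the oscillation 28·(−1)^(n+1)).
Position 10 → track B, term 5 = 28.

28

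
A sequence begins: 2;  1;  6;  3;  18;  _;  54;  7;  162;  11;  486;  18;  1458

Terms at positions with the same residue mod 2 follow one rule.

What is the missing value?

4

Odd-indexed and even-indexed terms follow separate rules.
Subsequence A: 2, 6, 18, 54, 162, 486, 1458 — multiplying by 3 each time.
Subsequence B: 1, 3, ?, 7, 11, 18 — each term equals the sum of the previous two.
Subsequence B's pattern makes the blank 4.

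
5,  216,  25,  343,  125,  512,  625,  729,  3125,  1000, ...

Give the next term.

Positions 1, 3, 5, … form one subsequence and positions 2, 4, 6, … form another.
Stream A: 5, 25, 125, 625, 3125 — multiplying by 5 each time.
Stream B: 216, 343, 512, 729, 1000 — consecutive cubes n³ from n = 6.
Position 11 falls in stream A as its term 6, giving 15625.

15625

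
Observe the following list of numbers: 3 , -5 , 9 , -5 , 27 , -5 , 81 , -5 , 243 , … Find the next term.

Odd-indexed and even-indexed terms follow separate rules.
Track A = 3, 9, 27, 81, 243: geometric, ×3 each step.
Track B = -5, -5, -5, -5: constant -5.
The 10th slot belongs to track B; its 5th term is -5.

-5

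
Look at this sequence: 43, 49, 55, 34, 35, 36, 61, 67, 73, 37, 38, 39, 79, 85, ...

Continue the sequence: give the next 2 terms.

91, 40

Reading positions in blocks of 6 reveals the pattern AAABBB — 2 tracks woven together.
Subsequence A: 43, 49, 55, 61, 67, 73, 79, 85 — arithmetic, step +6.
Subsequence B: 34, 35, 36, 37, 38, 39 — arithmetic, step +1.
Position 15 → subsequence A, term 9 = 91.
Term 16 comes from subsequence B (its 7th entry): 40.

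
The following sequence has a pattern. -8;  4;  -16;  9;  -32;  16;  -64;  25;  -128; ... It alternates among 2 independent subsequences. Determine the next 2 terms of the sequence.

Split by position mod 2 into 2 tracks.
Subsequence A = -8, -16, -32, -64, -128: multiplying by 2 each time.
Subsequence B = 4, 9, 16, 25: perfect squares starting at 2².
The 10th slot belongs to subsequence B; its 5th term is 36.
Position 11 falls in subsequence A as its term 6, giving -256.

36, -256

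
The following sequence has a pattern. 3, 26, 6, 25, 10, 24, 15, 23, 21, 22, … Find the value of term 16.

Split by position mod 2 into 2 tracks.
Track A = 3, 6, 10, 15, 21: triangular numbers starting at T_2.
Track B = 26, 25, 24, 23, 22: arithmetic with common difference −1.
Position 16 falls in track B as its term 8, giving 19.

19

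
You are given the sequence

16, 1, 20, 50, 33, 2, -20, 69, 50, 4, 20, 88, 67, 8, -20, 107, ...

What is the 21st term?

Split by position mod 4: positions 1, 5, 9, … form one track, and each other residue class forms its own.
Track A: 16, 33, 50, 67. Adding 17 each time.
Track B: 1, 2, 4, 8. Powers of 2.
Track C: 20, -20, 20, -20. Oscillating between 20 and -20.
Track D: 50, 69, 88, 107. Linear: a_n = 31 + 19·n.
Position 21 → track A, term 6 = 101.

101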